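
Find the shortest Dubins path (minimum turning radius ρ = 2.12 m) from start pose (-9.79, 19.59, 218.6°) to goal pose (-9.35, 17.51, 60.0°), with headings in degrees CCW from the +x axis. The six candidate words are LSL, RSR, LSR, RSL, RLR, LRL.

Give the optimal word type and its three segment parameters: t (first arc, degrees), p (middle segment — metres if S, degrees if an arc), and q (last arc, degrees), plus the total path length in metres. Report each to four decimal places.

RLR: t = 46.7192°, p = 269.9933°, q = 21.8740°, L = 12.5280 m

Let ψ = atan2(Δy, Δx) = atan2(-2.08, 0.44) = -78.0558° be the start→goal bearing.
Normalize: d = |goal − start| / ρ = 2.126029/2.12 = 1.002844, α = (θ_start − ψ) mod 360° = 296.6558° = 5.177621 rad, β = (θ_goal − ψ) mod 360° = 138.0558° = 2.409529 rad.
Common terms: sin α = -0.893718, cos α = 0.448630, sin β = 0.668406, cos β = -0.743796, cos(α−β) = -0.931056, d² = 1.005696. Work in radians in the unit-radius frame; every candidate has L = ρ·(t + p + q).
LSL: p² = 2 + d² − 2cos(α−β) + 2d(sin α − sin β) = 1.734675; p = √p² = 1.317071; φ = atan2(cos β − cos α, d + sin α − sin β) = -2.009360 rad; t = (φ − α) mod 2π = 5.379390 rad, q = (β − φ) mod 2π = 4.418888 rad → L = 2.12·(5.379390 + 1.317071 + 4.418888) = 2.12·11.115349 = 23.564540 m
RSR: p² = 2 + d² − 2cos(α−β) + 2d(sin β − sin α) = 8.000940; p = √p² = 2.828593; φ = atan2(cos α − cos β, d − sin α + sin β) = 0.435167 rad; t = (α − φ) mod 2π = 4.742454 rad, q = (φ − β) mod 2π = 4.308823 rad → L = 2.12·(4.742454 + 2.828593 + 4.308823) = 2.12·11.879871 = 25.185326 m
LSR: p² = d² − 2 + 2cos(α−β) + 2d(sin α + sin β) = -3.308320 < 0 → infeasible
RSL: p² = d² − 2 + 2cos(α−β) − 2d(sin α + sin β) = -2.404511 < 0 → infeasible
RLR: c = (6 − d² + 2cos(α−β) + 2d(sin α − sin β))/8 = -0.000118; p = 2π − arccos c = 4.712271 rad; φ = atan2(cos α − cos β, d − sin α + sin β) = 0.435167 rad; t = (α − φ + p/2) mod 2π = 0.815404 rad, q = (α − β − t + p) mod 2π = 0.381774 rad → L = 2.12·(0.815404 + 4.712271 + 0.381774) = 2.12·5.909450 = 12.528033 m
LRL: c = (6 − d² + 2cos(α−β) − 2d(sin α − sin β))/8 = 0.783166; p = 2π − arccos c = 5.612130 rad; φ = atan2(cos β − cos α, d + sin α − sin β) = -2.009360 rad; t = (φ − α + p/2) mod 2π = 1.902270 rad, q = (β − α − t + p) mod 2π = 0.941768 rad → L = 2.12·(1.902270 + 5.612130 + 0.941768) = 2.12·8.456167 = 17.927074 m
Shortest: RLR with L = 12.528033 m ≈ 12.5280 m
Convert RLR to answer units (arcs ×180/π): t = 0.815404·180/π = 46.7192°, p = 4.712271·180/π = 269.9933°, q = 0.381774·180/π = 21.8740°, L = 12.5280 m.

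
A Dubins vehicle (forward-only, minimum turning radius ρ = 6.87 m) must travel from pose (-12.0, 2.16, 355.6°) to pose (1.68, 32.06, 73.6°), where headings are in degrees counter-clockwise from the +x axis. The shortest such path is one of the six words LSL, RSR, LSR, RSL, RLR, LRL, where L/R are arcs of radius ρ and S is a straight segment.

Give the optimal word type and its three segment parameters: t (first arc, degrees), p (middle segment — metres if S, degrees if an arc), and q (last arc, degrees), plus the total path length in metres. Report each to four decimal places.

LSR: t = 79.6995°, p = 25.4297 m, q = 1.6995°, L = 35.1898 m

Let ψ = atan2(Δy, Δx) = atan2(29.90, 13.68) = 65.4147° be the start→goal bearing.
Normalize: d = |goal − start| / ρ = 32.880882/6.87 = 4.786155, α = (θ_start − ψ) mod 360° = 290.1853° = 5.064689 rad, β = (θ_goal − ψ) mod 360° = 8.1853° = 0.142860 rad.
Common terms: sin α = -0.938582, cos α = 0.345057, sin β = 0.142375, cos β = 0.989813, cos(α−β) = 0.207912, d² = 22.907276. Work in radians in the unit-radius frame; every candidate has L = ρ·(t + p + q).
LSL: p² = 2 + d² − 2cos(α−β) + 2d(sin α − sin β) = 14.144204; p = √p² = 3.760878; φ = atan2(cos β − cos α, d + sin α − sin β) = 0.172289 rad; t = (φ − α) mod 2π = 1.390785 rad, q = (β − φ) mod 2π = 6.253757 rad → L = 6.87·(1.390785 + 3.760878 + 6.253757) = 6.87·11.405420 = 78.355237 m
RSR: p² = 2 + d² − 2cos(α−β) + 2d(sin β − sin α) = 34.838701; p = √p² = 5.902432; φ = atan2(cos α − cos β, d − sin α + sin β) = -0.109454 rad; t = (α − φ) mod 2π = 5.174143 rad, q = (φ − β) mod 2π = 6.030871 rad → L = 6.87·(5.174143 + 5.902432 + 6.030871) = 6.87·17.107446 = 117.528151 m
LSR: p² = d² − 2 + 2cos(α−β) + 2d(sin α + sin β) = 13.701560; p = √p² = 3.701562; φ = atan2(−cos α − cos β, d + sin α + sin β) − atan2(−2, p) = 0.172523 rad; t = (φ − α) mod 2π = 1.391019 rad, q = (φ − β) mod 2π = 0.029662 rad → L = 6.87·(1.391019 + 3.701562 + 0.029662) = 6.87·5.122243 = 35.189813 m
RSL: p² = d² − 2 + 2cos(α−β) − 2d(sin α + sin β) = 28.944639; p = √p² = 5.380022; φ = atan2(cos α + cos β, d − sin α − sin β) − atan2(2, p) = -0.121199 rad; t = (α − φ) mod 2π = 5.185888 rad, q = (β − φ) mod 2π = 0.264059 rad → L = 6.87·(5.185888 + 5.380022 + 0.264059) = 6.87·10.829969 = 74.401888 m
RLR: c = (6 − d² + 2cos(α−β) + 2d(sin α − sin β))/8 = -3.354838, |c| > 1 → infeasible
LRL: c = (6 − d² + 2cos(α−β) − 2d(sin α − sin β))/8 = -0.768025; p = 2π − arccos c = 3.836637 rad; φ = atan2(cos β − cos α, d + sin α − sin β) = 0.172289 rad; t = (φ − α + p/2) mod 2π = 3.309104 rad, q = (β − α − t + p) mod 2π = 1.888890 rad → L = 6.87·(3.309104 + 3.836637 + 1.888890) = 6.87·9.034630 = 62.067910 m
Shortest: LSR with L = 35.189813 m ≈ 35.1898 m
Convert LSR to answer units (arcs ×180/π): t = 1.391019·180/π = 79.6995°, p = ρ·p = 6.87·3.701562 = 25.4297 m, q = 0.029662·180/π = 1.6995°, L = 35.1898 m.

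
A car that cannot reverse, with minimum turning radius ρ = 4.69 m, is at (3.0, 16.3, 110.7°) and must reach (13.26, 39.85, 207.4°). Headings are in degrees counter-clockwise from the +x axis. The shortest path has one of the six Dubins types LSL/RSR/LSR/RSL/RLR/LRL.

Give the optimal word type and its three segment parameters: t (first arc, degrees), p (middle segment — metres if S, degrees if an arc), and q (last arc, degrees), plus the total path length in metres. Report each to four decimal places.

RSL: t = 73.8838°, p = 17.0531 m, q = 170.5838°, L = 37.0642 m

Let ψ = atan2(Δy, Δx) = atan2(23.55, 10.26) = 66.4587° be the start→goal bearing.
Normalize: d = |goal − start| / ρ = 25.687937/4.69 = 5.477172, α = (θ_start − ψ) mod 360° = 44.2413° = 0.772156 rad, β = (θ_goal − ψ) mod 360° = 140.9413° = 2.459889 rad.
Common terms: sin α = 0.697681, cos α = 0.716408, sin β = 0.630117, cos β = -0.776500, cos(α−β) = -0.116671, d² = 29.999414. Work in radians in the unit-radius frame; every candidate has L = ρ·(t + p + q).
LSL: p² = 2 + d² − 2cos(α−β) + 2d(sin α − sin β) = 32.972877; p = √p² = 5.742201; φ = atan2(cos β − cos α, d + sin α − sin β) = -0.263011 rad; t = (φ − α) mod 2π = 5.248019 rad, q = (β − φ) mod 2π = 2.722900 rad → L = 4.69·(5.248019 + 5.742201 + 2.722900) = 4.69·13.713120 = 64.314533 m
RSR: p² = 2 + d² − 2cos(α−β) + 2d(sin β − sin α) = 31.492633; p = √p² = 5.611830; φ = atan2(cos α − cos β, d − sin α + sin β) = 0.269271 rad; t = (α − φ) mod 2π = 0.502884 rad, q = (φ − β) mod 2π = 4.092567 rad → L = 4.69·(0.502884 + 5.611830 + 4.092567) = 4.69·10.207282 = 47.872151 m
LSR: p² = d² − 2 + 2cos(α−β) + 2d(sin α + sin β) = 42.311228; p = √p² = 6.504708; φ = atan2(−cos α − cos β, d + sin α + sin β) − atan2(−2, p) = 0.307126 rad; t = (φ − α) mod 2π = 5.818156 rad, q = (φ − β) mod 2π = 4.130422 rad → L = 4.69·(5.818156 + 6.504708 + 4.130422) = 4.69·16.453286 = 77.165911 m
RSL: p² = d² − 2 + 2cos(α−β) − 2d(sin α + sin β) = 13.220916; p = √p² = 3.636058; φ = atan2(cos α + cos β, d − sin α − sin β) − atan2(2, p) = -0.517360 rad; t = (α − φ) mod 2π = 1.289515 rad, q = (β − φ) mod 2π = 2.977249 rad → L = 4.69·(1.289515 + 3.636058 + 2.977249) = 4.69·7.902822 = 37.064235 m
RLR: c = (6 − d² + 2cos(α−β) + 2d(sin α − sin β))/8 = -2.936579, |c| > 1 → infeasible
LRL: c = (6 − d² + 2cos(α−β) − 2d(sin α − sin β))/8 = -3.121610, |c| > 1 → infeasible
Shortest: RSL with L = 37.064235 m ≈ 37.0642 m
Convert RSL to answer units (arcs ×180/π): t = 1.289515·180/π = 73.8838°, p = ρ·p = 4.69·3.636058 = 17.0531 m, q = 2.977249·180/π = 170.5838°, L = 37.0642 m.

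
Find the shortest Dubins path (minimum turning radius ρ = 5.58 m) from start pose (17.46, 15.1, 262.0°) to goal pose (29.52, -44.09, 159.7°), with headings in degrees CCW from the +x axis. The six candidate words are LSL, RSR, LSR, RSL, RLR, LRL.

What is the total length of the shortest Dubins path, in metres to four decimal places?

Let ψ = atan2(Δy, Δx) = atan2(-59.19, 12.06) = -78.4836° be the start→goal bearing.
Normalize: d = |goal − start| / ρ = 60.406123/5.58 = 10.825470, α = (θ_start − ψ) mod 360° = 340.4836° = 5.942560 rad, β = (θ_goal − ψ) mod 360° = 238.1836° = 4.157088 rad.
Common terms: sin α = -0.334077, cos α = 0.942546, sin β = -0.849742, cos β = -0.527199, cos(α−β) = -0.213030, d² = 117.190802. Work in radians in the unit-radius frame; every candidate has L = ρ·(t + p + q).
LSL: p² = 2 + d² − 2cos(α−β) + 2d(sin α − sin β) = 130.781492; p = √p² = 11.435974; φ = atan2(cos β − cos α, d + sin α − sin β) = -0.128876 rad; t = (φ − α) mod 2π = 0.211750 rad, q = (β − φ) mod 2π = 4.285964 rad → L = 5.58·(0.211750 + 11.435974 + 4.285964) = 5.58·15.933687 = 88.909974 m
RSR: p² = 2 + d² − 2cos(α−β) + 2d(sin β − sin α) = 108.452235; p = √p² = 10.414040; φ = atan2(cos α − cos β, d − sin α + sin β) = 0.141604 rad; t = (α − φ) mod 2π = 5.800956 rad, q = (φ − β) mod 2π = 2.267701 rad → L = 5.58·(5.800956 + 10.414040 + 2.267701) = 5.58·18.482697 = 103.133452 m
LSR: p² = d² − 2 + 2cos(α−β) + 2d(sin α + sin β) = 89.133956; p = √p² = 9.441078; φ = atan2(−cos α − cos β, d + sin α + sin β) − atan2(−2, p) = 0.165702 rad; t = (φ − α) mod 2π = 0.506328 rad, q = (φ − β) mod 2π = 2.291800 rad → L = 5.58·(0.506328 + 9.441078 + 2.291800) = 5.58·12.239206 = 68.294769 m
RSL: p² = d² − 2 + 2cos(α−β) − 2d(sin α + sin β) = 140.395527; p = √p² = 11.848862; φ = atan2(cos α + cos β, d − sin α − sin β) − atan2(2, p) = -0.132645 rad; t = (α − φ) mod 2π = 6.075204 rad, q = (β − φ) mod 2π = 4.289733 rad → L = 5.58·(6.075204 + 11.848862 + 4.289733) = 5.58·22.213799 = 123.952997 m
RLR: c = (6 − d² + 2cos(α−β) + 2d(sin α − sin β))/8 = -12.556529, |c| > 1 → infeasible
LRL: c = (6 − d² + 2cos(α−β) − 2d(sin α − sin β))/8 = -15.347686, |c| > 1 → infeasible
Shortest: LSR with L = 68.294769 m ≈ 68.2948 m

68.2948 m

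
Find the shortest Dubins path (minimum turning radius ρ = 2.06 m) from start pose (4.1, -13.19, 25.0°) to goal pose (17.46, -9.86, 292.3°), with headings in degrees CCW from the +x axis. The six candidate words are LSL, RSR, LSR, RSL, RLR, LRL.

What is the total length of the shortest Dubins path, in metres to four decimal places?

Let ψ = atan2(Δy, Δx) = atan2(3.33, 13.36) = 13.9959° be the start→goal bearing.
Normalize: d = |goal − start| / ρ = 13.768751/2.06 = 6.683860, α = (θ_start − ψ) mod 360° = 11.0041° = 0.192058 rad, β = (θ_goal − ψ) mod 360° = 278.3041° = 4.857323 rad.
Common terms: sin α = 0.190880, cos α = 0.981613, sin β = -0.989515, cos β = 0.144427, cos(α−β) = -0.047106, d² = 44.673980. Work in radians in the unit-radius frame; every candidate has L = ρ·(t + p + q).
LSL: p² = 2 + d² − 2cos(α−β) + 2d(sin α − sin β) = 62.547383; p = √p² = 7.908690; φ = atan2(cos β − cos α, d + sin α − sin β) = -0.106055 rad; t = (φ − α) mod 2π = 5.985072 rad, q = (β − φ) mod 2π = 4.963378 rad → L = 2.06·(5.985072 + 7.908690 + 4.963378) = 2.06·18.857141 = 38.845710 m
RSR: p² = 2 + d² − 2cos(α−β) + 2d(sin β − sin α) = 30.989002; p = √p² = 5.566777; φ = atan2(cos α − cos β, d − sin α + sin β) = 0.150962 rad; t = (α − φ) mod 2π = 0.041096 rad, q = (φ − β) mod 2π = 1.576824 rad → L = 2.06·(0.041096 + 5.566777 + 1.576824) = 2.06·7.184697 = 14.800476 m
LSR: p² = d² − 2 + 2cos(α−β) + 2d(sin α + sin β) = 31.903829; p = √p² = 5.648347; φ = atan2(−cos α − cos β, d + sin α + sin β) − atan2(−2, p) = 0.151261 rad; t = (φ − α) mod 2π = 6.242388 rad, q = (φ − β) mod 2π = 1.577123 rad → L = 2.06·(6.242388 + 5.648347 + 1.577123) = 2.06·13.467859 = 27.743790 m
RSL: p² = d² − 2 + 2cos(α−β) − 2d(sin α + sin β) = 53.255704; p = √p² = 7.297651; φ = atan2(cos α + cos β, d − sin α − sin β) − atan2(2, p) = -0.118124 rad; t = (α − φ) mod 2π = 0.310182 rad, q = (β − φ) mod 2π = 4.975447 rad → L = 2.06·(0.310182 + 7.297651 + 4.975447) = 2.06·12.583280 = 25.921556 m
RLR: c = (6 − d² + 2cos(α−β) + 2d(sin α − sin β))/8 = -2.873625, |c| > 1 → infeasible
LRL: c = (6 − d² + 2cos(α−β) − 2d(sin α − sin β))/8 = -6.818423, |c| > 1 → infeasible
Shortest: RSR with L = 14.800476 m ≈ 14.8005 m

14.8005 m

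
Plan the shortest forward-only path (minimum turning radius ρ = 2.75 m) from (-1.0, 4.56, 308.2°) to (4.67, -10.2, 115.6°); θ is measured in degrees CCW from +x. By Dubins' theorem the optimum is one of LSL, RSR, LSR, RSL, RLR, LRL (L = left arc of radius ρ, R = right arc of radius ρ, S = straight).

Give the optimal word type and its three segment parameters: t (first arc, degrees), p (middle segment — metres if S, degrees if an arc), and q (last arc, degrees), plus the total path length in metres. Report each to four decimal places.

Let ψ = atan2(Δy, Δx) = atan2(-14.76, 5.67) = -68.9859° be the start→goal bearing.
Normalize: d = |goal − start| / ρ = 15.811594/2.75 = 5.749670, α = (θ_start − ψ) mod 360° = 17.1859° = 0.299951 rad, β = (θ_goal − ψ) mod 360° = 184.5859° = 3.221632 rad.
Common terms: sin α = 0.295473, cos α = 0.955351, sin β = -0.079954, cos β = -0.996799, cos(α−β) = -0.975917, d² = 33.058711. Work in radians in the unit-radius frame; every candidate has L = ρ·(t + p + q).
LSL: p² = 2 + d² − 2cos(α−β) + 2d(sin α − sin β) = 41.327704; p = √p² = 6.428663; φ = atan2(cos β − cos α, d + sin α − sin β) = -0.308535 rad; t = (φ − α) mod 2π = 5.674699 rad, q = (β − φ) mod 2π = 3.530167 rad → L = 2.75·(5.674699 + 6.428663 + 3.530167) = 2.75·15.633529 = 42.992205 m
RSR: p² = 2 + d² − 2cos(α−β) + 2d(sin β − sin α) = 32.693385; p = √p² = 5.717813; φ = atan2(cos α − cos β, d − sin α + sin β) = 0.348422 rad; t = (α − φ) mod 2π = 6.234713 rad, q = (φ − β) mod 2π = 3.409976 rad → L = 2.75·(6.234713 + 5.717813 + 3.409976) = 2.75·15.362502 = 42.246882 m
LSR: p² = d² − 2 + 2cos(α−β) + 2d(sin α + sin β) = 31.585207; p = √p² = 5.620072; φ = atan2(−cos α − cos β, d + sin α + sin β) − atan2(−2, p) = 0.348840 rad; t = (φ − α) mod 2π = 0.048890 rad, q = (φ − β) mod 2π = 3.410394 rad → L = 2.75·(0.048890 + 5.620072 + 3.410394) = 2.75·9.079356 = 24.968228 m
RSL: p² = d² − 2 + 2cos(α−β) − 2d(sin α + sin β) = 26.628547; p = √p² = 5.160286; φ = atan2(cos α + cos β, d − sin α − sin β) − atan2(2, p) = -0.377239 rad; t = (α − φ) mod 2π = 0.677190 rad, q = (β − φ) mod 2π = 3.598871 rad → L = 2.75·(0.677190 + 5.160286 + 3.598871) = 2.75·9.436346 = 25.949952 m
RLR: c = (6 − d² + 2cos(α−β) + 2d(sin α − sin β))/8 = -3.086673, |c| > 1 → infeasible
LRL: c = (6 − d² + 2cos(α−β) − 2d(sin α − sin β))/8 = -4.165963, |c| > 1 → infeasible
Shortest: LSR with L = 24.968228 m ≈ 24.9682 m
Convert LSR to answer units (arcs ×180/π): t = 0.048890·180/π = 2.8012°, p = ρ·p = 2.75·5.620072 = 15.4552 m, q = 3.410394·180/π = 195.4012°, L = 24.9682 m.

LSR: t = 2.8012°, p = 15.4552 m, q = 195.4012°, L = 24.9682 m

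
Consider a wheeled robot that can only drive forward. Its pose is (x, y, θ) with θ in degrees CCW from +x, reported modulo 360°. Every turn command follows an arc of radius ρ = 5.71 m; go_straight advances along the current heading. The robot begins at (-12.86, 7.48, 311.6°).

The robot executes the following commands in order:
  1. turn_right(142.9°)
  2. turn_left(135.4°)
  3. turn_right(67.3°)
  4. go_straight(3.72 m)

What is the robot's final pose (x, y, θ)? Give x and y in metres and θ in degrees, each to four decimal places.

(-26.0831, -20.1515, 236.8000°)

set_pose: (x, y, θ) = (-12.8600, 7.4800, 311.6000°), ρ = 5.71
turn_right(142.9°): centre at ρ to the right, rotate −142.9° → (-18.2488, -1.9103, 168.7000°)
turn_left(135.4°): centre at ρ to the left, rotate +135.4° → (-24.0959, -10.7109, 304.1000°)
turn_right(67.3°): centre at ρ to the right, rotate −67.3° → (-24.0462, -17.0387, 236.8000°)
go_straight(3.72): x += 3.72·cos θ, y += 3.72·sin θ → (-26.0831, -20.1515, 236.8000°)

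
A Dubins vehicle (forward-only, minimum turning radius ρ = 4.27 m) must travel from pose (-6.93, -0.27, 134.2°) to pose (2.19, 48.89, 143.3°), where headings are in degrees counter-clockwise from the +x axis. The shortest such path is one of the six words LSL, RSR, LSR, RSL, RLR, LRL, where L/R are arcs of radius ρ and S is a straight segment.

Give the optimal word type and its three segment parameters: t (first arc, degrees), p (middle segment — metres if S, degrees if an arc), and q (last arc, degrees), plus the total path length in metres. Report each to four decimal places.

Let ψ = atan2(Δy, Δx) = atan2(49.16, 9.12) = 79.4902° be the start→goal bearing.
Normalize: d = |goal − start| / ρ = 49.998800/4.27 = 11.709321, α = (θ_start − ψ) mod 360° = 54.7098° = 0.954867 rad, β = (θ_goal − ψ) mod 360° = 63.8098° = 1.113692 rad.
Common terms: sin α = 0.816237, cos α = 0.577717, sin β = 0.897334, cos β = 0.441352, cos(α−β) = 0.987414, d² = 137.108195. Work in radians in the unit-radius frame; every candidate has L = ρ·(t + p + q).
LSL: p² = 2 + d² − 2cos(α−β) + 2d(sin α − sin β) = 135.234177; p = √p² = 11.629023; φ = atan2(cos β − cos α, d + sin α − sin β) = -0.011727 rad; t = (φ − α) mod 2π = 5.316592 rad, q = (β − φ) mod 2π = 1.125418 rad → L = 4.27·(5.316592 + 11.629023 + 1.125418) = 4.27·18.071033 = 77.163312 m
RSR: p² = 2 + d² − 2cos(α−β) + 2d(sin β − sin α) = 139.032557; p = √p² = 11.791207; φ = atan2(cos α − cos β, d − sin α + sin β) = 0.011565 rad; t = (α − φ) mod 2π = 0.943302 rad, q = (φ − β) mod 2π = 5.181059 rad → L = 4.27·(0.943302 + 11.791207 + 5.181059) = 4.27·17.915567 = 76.499472 m
LSR: p² = d² − 2 + 2cos(α−β) + 2d(sin α + sin β) = 177.212527; p = √p² = 13.312120; φ = atan2(−cos α − cos β, d + sin α + sin β) − atan2(−2, p) = 0.073349 rad; t = (φ − α) mod 2π = 5.401667 rad, q = (φ − β) mod 2π = 5.242842 rad → L = 4.27·(5.401667 + 13.312120 + 5.242842) = 4.27·23.956629 = 102.294807 m
RSL: p² = d² − 2 + 2cos(α−β) − 2d(sin α + sin β) = 96.953517; p = √p² = 9.846498; φ = atan2(cos α + cos β, d − sin α − sin β) − atan2(2, p) = -0.098793 rad; t = (α − φ) mod 2π = 1.053659 rad, q = (β − φ) mod 2π = 1.212484 rad → L = 4.27·(1.053659 + 9.846498 + 1.212484) = 4.27·12.112641 = 51.720979 m
RLR: c = (6 − d² + 2cos(α−β) + 2d(sin α − sin β))/8 = -16.379070, |c| > 1 → infeasible
LRL: c = (6 − d² + 2cos(α−β) − 2d(sin α − sin β))/8 = -15.904272, |c| > 1 → infeasible
Shortest: RSL with L = 51.720979 m ≈ 51.7210 m
Convert RSL to answer units (arcs ×180/π): t = 1.053659·180/π = 60.3702°, p = ρ·p = 4.27·9.846498 = 42.0445 m, q = 1.212484·180/π = 69.4702°, L = 51.7210 m.

RSL: t = 60.3702°, p = 42.0445 m, q = 69.4702°, L = 51.7210 m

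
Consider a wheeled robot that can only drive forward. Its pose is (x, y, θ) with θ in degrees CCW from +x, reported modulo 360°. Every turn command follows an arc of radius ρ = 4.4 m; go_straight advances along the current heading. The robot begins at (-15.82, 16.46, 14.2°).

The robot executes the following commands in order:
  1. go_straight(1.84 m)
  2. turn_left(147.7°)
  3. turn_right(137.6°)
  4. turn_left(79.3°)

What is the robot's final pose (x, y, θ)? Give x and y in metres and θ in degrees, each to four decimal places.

set_pose: (x, y, θ) = (-15.8200, 16.4600, 14.2000°), ρ = 4.4
go_straight(1.84): x += 1.84·cos θ, y += 1.84·sin θ → (-14.0362, 16.9114, 14.2000°)
turn_left(147.7°): centre at ρ to the left, rotate +147.7° → (-13.7486, 25.3592, 161.9000°)
turn_right(137.6°): centre at ρ to the right, rotate −137.6° → (-14.1923, 33.5516, 24.3000°)
turn_left(79.3°): centre at ρ to the left, rotate +79.3° → (-11.7263, 38.5964, 103.6000°)

(-11.7263, 38.5964, 103.6000°)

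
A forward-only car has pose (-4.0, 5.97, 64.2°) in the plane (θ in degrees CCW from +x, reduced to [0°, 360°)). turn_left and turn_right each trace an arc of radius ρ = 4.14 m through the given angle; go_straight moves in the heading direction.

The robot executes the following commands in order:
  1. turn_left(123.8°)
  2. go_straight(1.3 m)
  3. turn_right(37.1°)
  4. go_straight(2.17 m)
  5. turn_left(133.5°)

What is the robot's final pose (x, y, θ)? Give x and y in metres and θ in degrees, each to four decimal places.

(-20.0999, 8.5813, 284.4000°)

set_pose: (x, y, θ) = (-4.0000, 5.9700, 64.2000°), ρ = 4.14
turn_left(123.8°): centre at ρ to the left, rotate +123.8° → (-8.3035, 11.8716, 188.0000°)
go_straight(1.3): x += 1.3·cos θ, y += 1.3·sin θ → (-9.5908, 11.6906, 188.0000°)
turn_right(37.1°): centre at ρ to the right, rotate −37.1° → (-12.1804, 12.1729, 150.9000°)
go_straight(2.17): x += 2.17·cos θ, y += 2.17·sin θ → (-14.0765, 13.2283, 150.9000°)
turn_left(133.5°): centre at ρ to the left, rotate +133.5° → (-20.0999, 8.5813, 284.4000°)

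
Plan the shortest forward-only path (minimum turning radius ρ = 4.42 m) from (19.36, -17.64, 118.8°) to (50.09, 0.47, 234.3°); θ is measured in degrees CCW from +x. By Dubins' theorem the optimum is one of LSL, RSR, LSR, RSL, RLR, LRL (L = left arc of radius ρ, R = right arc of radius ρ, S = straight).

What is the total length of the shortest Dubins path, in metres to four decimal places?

48.6246 m

Let ψ = atan2(Δy, Δx) = atan2(18.11, 30.73) = 30.5120° be the start→goal bearing.
Normalize: d = |goal − start| / ρ = 35.669385/4.42 = 8.069997, α = (θ_start − ψ) mod 360° = 88.2880° = 1.540917 rad, β = (θ_goal − ψ) mod 360° = 203.7880° = 3.556772 rad.
Common terms: sin α = 0.999554, cos α = 0.029875, sin β = -0.403354, cos β = -0.915044, cos(α−β) = -0.430511, d² = 65.124844. Work in radians in the unit-radius frame; every candidate has L = ρ·(t + p + q).
LSL: p² = 2 + d² − 2cos(α−β) + 2d(sin α − sin β) = 90.628789; p = √p² = 9.519915; φ = atan2(cos β − cos α, d + sin α − sin β) = -0.099421 rad; t = (φ − α) mod 2π = 4.642848 rad, q = (β − φ) mod 2π = 3.656193 rad → L = 4.42·(4.642848 + 9.519915 + 3.656193) = 4.42·17.818956 = 78.759785 m
RSR: p² = 2 + d² − 2cos(α−β) + 2d(sin β − sin α) = 45.342944; p = √p² = 6.733717; φ = atan2(cos α − cos β, d − sin α + sin β) = 0.140791 rad; t = (α − φ) mod 2π = 1.400126 rad, q = (φ − β) mod 2π = 2.867204 rad → L = 4.42·(1.400126 + 6.733717 + 2.867204) = 4.42·11.001047 = 48.624627 m
LSR: p² = d² − 2 + 2cos(α−β) + 2d(sin α + sin β) = 71.886477; p = √p² = 8.478589; φ = atan2(−cos α − cos β, d + sin α + sin β) − atan2(−2, p) = 0.333441 rad; t = (φ − α) mod 2π = 5.075709 rad, q = (φ − β) mod 2π = 3.059854 rad → L = 4.42·(5.075709 + 8.478589 + 3.059854) = 4.42·16.614153 = 73.434556 m
RSL: p² = d² − 2 + 2cos(α−β) − 2d(sin α + sin β) = 52.641167; p = √p² = 7.255423; φ = atan2(cos α + cos β, d − sin α − sin β) − atan2(2, p) = -0.386863 rad; t = (α − φ) mod 2π = 1.927780 rad, q = (β − φ) mod 2π = 3.943635 rad → L = 4.42·(1.927780 + 7.255423 + 3.943635) = 4.42·13.126838 = 58.020625 m
RLR: c = (6 − d² + 2cos(α−β) + 2d(sin α − sin β))/8 = -4.667868, |c| > 1 → infeasible
LRL: c = (6 − d² + 2cos(α−β) − 2d(sin α − sin β))/8 = -10.328599, |c| > 1 → infeasible
Shortest: RSR with L = 48.624627 m ≈ 48.6246 m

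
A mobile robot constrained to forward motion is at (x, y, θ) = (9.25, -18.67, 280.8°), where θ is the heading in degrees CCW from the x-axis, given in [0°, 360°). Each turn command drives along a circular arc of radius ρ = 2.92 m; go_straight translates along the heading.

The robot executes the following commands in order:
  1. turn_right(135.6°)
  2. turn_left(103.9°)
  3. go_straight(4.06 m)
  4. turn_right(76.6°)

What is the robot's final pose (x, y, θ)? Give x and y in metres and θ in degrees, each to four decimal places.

set_pose: (x, y, θ) = (9.2500, -18.6700, 280.8000°), ρ = 2.92
turn_right(135.6°): centre at ρ to the right, rotate −135.6° → (4.7152, -21.6149, 145.2000°)
turn_left(103.9°): centre at ρ to the left, rotate +103.9° → (0.3209, -22.9710, 249.1000°)
go_straight(4.06): x += 4.06·cos θ, y += 4.06·sin θ → (-1.1275, -26.7639, 249.1000°)
turn_right(76.6°): centre at ρ to the right, rotate −76.6° → (-4.2365, -28.6172, 172.5000°)

(-4.2365, -28.6172, 172.5000°)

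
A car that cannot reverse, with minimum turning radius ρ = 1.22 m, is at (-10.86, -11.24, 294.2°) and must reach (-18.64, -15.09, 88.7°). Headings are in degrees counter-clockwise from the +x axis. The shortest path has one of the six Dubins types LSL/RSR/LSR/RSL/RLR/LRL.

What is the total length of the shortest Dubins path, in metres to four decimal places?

Let ψ = atan2(Δy, Δx) = atan2(-3.85, -7.78) = -153.6711° be the start→goal bearing.
Normalize: d = |goal − start| / ρ = 8.680490/1.22 = 7.115155, α = (θ_start − ψ) mod 360° = 87.8711° = 1.533640 rad, β = (θ_goal − ψ) mod 360° = 242.3711° = 4.230174 rad.
Common terms: sin α = 0.999310, cos α = 0.037148, sin β = -0.885970, cos β = -0.463743, cos(α−β) = -0.902585, d² = 50.625437. Work in radians in the unit-radius frame; every candidate has L = ρ·(t + p + q).
LSL: p² = 2 + d² − 2cos(α−β) + 2d(sin α − sin β) = 81.258721; p = √p² = 9.014362; φ = atan2(cos β − cos α, d + sin α − sin β) = -0.055595 rad; t = (φ − α) mod 2π = 4.693951 rad, q = (β − φ) mod 2π = 4.285768 rad → L = 1.22·(4.693951 + 9.014362 + 4.285768) = 1.22·17.994081 = 21.952779 m
RSR: p² = 2 + d² − 2cos(α−β) + 2d(sin β − sin α) = 27.602493; p = √p² = 5.253808; φ = atan2(cos α − cos β, d − sin α + sin β) = 0.095484 rad; t = (α − φ) mod 2π = 1.438156 rad, q = (φ − β) mod 2π = 2.148495 rad → L = 1.22·(1.438156 + 5.253808 + 2.148495) = 1.22·8.840459 = 10.785360 m
LSR: p² = d² − 2 + 2cos(α−β) + 2d(sin α + sin β) = 48.433130; p = √p² = 6.959391; φ = atan2(−cos α − cos β, d + sin α + sin β) − atan2(−2, p) = 0.338788 rad; t = (φ − α) mod 2π = 5.088333 rad, q = (φ − β) mod 2π = 2.391799 rad → L = 1.22·(5.088333 + 6.959391 + 2.391799) = 1.22·14.439524 = 17.616219 m
RSL: p² = d² − 2 + 2cos(α−β) − 2d(sin α + sin β) = 45.207402; p = √p² = 6.723645; φ = atan2(cos α + cos β, d − sin α − sin β) − atan2(2, p) = -0.349974 rad; t = (α − φ) mod 2π = 1.883614 rad, q = (β − φ) mod 2π = 4.580148 rad → L = 1.22·(1.883614 + 6.723645 + 4.580148) = 1.22·13.187407 = 16.088636 m
RLR: c = (6 − d² + 2cos(α−β) + 2d(sin α − sin β))/8 = -2.450312, |c| > 1 → infeasible
LRL: c = (6 − d² + 2cos(α−β) − 2d(sin α − sin β))/8 = -9.157340, |c| > 1 → infeasible
Shortest: RSR with L = 10.785360 m ≈ 10.7854 m

10.7854 m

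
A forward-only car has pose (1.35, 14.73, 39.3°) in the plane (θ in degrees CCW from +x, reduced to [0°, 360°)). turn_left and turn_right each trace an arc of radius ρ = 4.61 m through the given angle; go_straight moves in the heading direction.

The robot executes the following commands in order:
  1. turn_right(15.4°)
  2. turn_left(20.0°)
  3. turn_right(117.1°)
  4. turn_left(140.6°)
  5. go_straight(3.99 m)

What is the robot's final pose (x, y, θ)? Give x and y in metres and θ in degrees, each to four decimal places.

(21.5435, 17.5254, 67.4000°)

set_pose: (x, y, θ) = (1.3500, 14.7300, 39.3000°), ρ = 4.61
turn_right(15.4°): centre at ρ to the right, rotate −15.4° → (2.4022, 15.3773, 23.9000°)
turn_left(20.0°): centre at ρ to the left, rotate +20.0° → (3.7311, 16.2703, 43.9000°)
turn_right(117.1°): centre at ρ to the right, rotate −117.1° → (11.3409, 14.2810, -73.2000° ≡ 286.8000°)
turn_left(140.6°): centre at ρ to the left, rotate +140.6° → (20.0101, 13.8418, 427.4000° ≡ 67.4000°)
go_straight(3.99): x += 3.99·cos θ, y += 3.99·sin θ → (21.5435, 17.5254, 67.4000°)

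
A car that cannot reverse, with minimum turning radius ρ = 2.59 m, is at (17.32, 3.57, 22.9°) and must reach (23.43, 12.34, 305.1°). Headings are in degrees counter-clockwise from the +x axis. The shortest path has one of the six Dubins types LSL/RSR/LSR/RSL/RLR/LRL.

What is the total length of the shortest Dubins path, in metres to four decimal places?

Let ψ = atan2(Δy, Δx) = atan2(8.77, 6.11) = 55.1353° be the start→goal bearing.
Normalize: d = |goal − start| / ρ = 10.688545/2.59 = 4.126851, α = (θ_start − ψ) mod 360° = 327.7647° = 5.720573 rad, β = (θ_goal − ψ) mod 360° = 249.9647° = 4.362706 rad.
Common terms: sin α = -0.533398, cos α = 0.845864, sin β = -0.939482, cos β = -0.342600, cos(α−β) = 0.211325, d² = 17.030903. Work in radians in the unit-radius frame; every candidate has L = ρ·(t + p + q).
LSL: p² = 2 + d² − 2cos(α−β) + 2d(sin α − sin β) = 21.959946; p = √p² = 4.686144; φ = atan2(cos β − cos α, d + sin α − sin β) = -0.256413 rad; t = (φ − α) mod 2π = 0.306200 rad, q = (β − φ) mod 2π = 4.619119 rad → L = 2.59·(0.306200 + 4.686144 + 4.619119) = 2.59·9.611463 = 24.893690 m
RSR: p² = 2 + d² − 2cos(α−β) + 2d(sin β − sin α) = 15.256561; p = √p² = 3.905965; φ = atan2(cos α − cos β, d − sin α + sin β) = 0.309171 rad; t = (α − φ) mod 2π = 5.411402 rad, q = (φ − β) mod 2π = 2.229650 rad → L = 2.59·(5.411402 + 3.905965 + 2.229650) = 2.59·11.547016 = 29.906772 m
LSR: p² = d² − 2 + 2cos(α−β) + 2d(sin α + sin β) = 3.296842; p = √p² = 1.815721; φ = atan2(−cos α − cos β, d + sin α + sin β) − atan2(−2, p) = 0.646253 rad; t = (φ − α) mod 2π = 1.208866 rad, q = (φ − β) mod 2π = 2.566732 rad → L = 2.59·(1.208866 + 1.815721 + 2.566732) = 2.59·5.591319 = 14.481517 m
RSL: p² = d² − 2 + 2cos(α−β) − 2d(sin α + sin β) = 27.610263; p = √p² = 5.254547; φ = atan2(cos α + cos β, d − sin α − sin β) − atan2(2, p) = -0.274059 rad; t = (α − φ) mod 2π = 5.994631 rad, q = (β − φ) mod 2π = 4.636765 rad → L = 2.59·(5.994631 + 5.254547 + 4.636765) = 2.59·15.885944 = 41.144594 m
RLR: c = (6 − d² + 2cos(α−β) + 2d(sin α − sin β))/8 = -0.907070; p = 2π − arccos c = 3.576118 rad; φ = atan2(cos α − cos β, d − sin α + sin β) = 0.309171 rad; t = (α − φ + p/2) mod 2π = 0.916275 rad, q = (α − β − t + p) mod 2π = 4.017709 rad → L = 2.59·(0.916275 + 3.576118 + 4.017709) = 2.59·8.510102 = 22.041163 m
LRL: c = (6 − d² + 2cos(α−β) − 2d(sin α − sin β))/8 = -1.744993, |c| > 1 → infeasible
Shortest: LSR with L = 14.481517 m ≈ 14.4815 m

14.4815 m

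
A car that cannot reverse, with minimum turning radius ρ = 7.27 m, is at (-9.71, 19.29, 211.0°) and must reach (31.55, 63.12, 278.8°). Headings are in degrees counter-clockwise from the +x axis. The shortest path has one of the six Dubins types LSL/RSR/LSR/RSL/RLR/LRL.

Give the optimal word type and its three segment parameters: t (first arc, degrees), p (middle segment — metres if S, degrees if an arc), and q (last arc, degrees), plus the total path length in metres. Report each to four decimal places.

Let ψ = atan2(Δy, Δx) = atan2(43.83, 41.26) = 46.7300° be the start→goal bearing.
Normalize: d = |goal − start| / ρ = 60.195153/7.27 = 8.279939, α = (θ_start − ψ) mod 360° = 164.2700° = 2.867052 rad, β = (θ_goal − ψ) mod 360° = 232.0700° = 4.050386 rad.
Common terms: sin α = 0.271104, cos α = -0.962550, sin β = -0.788762, cos β = -0.614698, cos(α−β) = 0.377841, d² = 68.557383. Work in radians in the unit-radius frame; every candidate has L = ρ·(t + p + q).
LSL: p² = 2 + d² − 2cos(α−β) + 2d(sin α − sin β) = 87.352965; p = √p² = 9.346281; φ = atan2(cos β − cos α, d + sin α − sin β) = 0.037227 rad; t = (φ − α) mod 2π = 3.453360 rad, q = (β − φ) mod 2π = 4.013159 rad → L = 7.27·(3.453360 + 9.346281 + 4.013159) = 7.27·16.812799 = 122.229051 m
RSR: p² = 2 + d² − 2cos(α−β) + 2d(sin β − sin α) = 52.250437; p = √p² = 7.228446; φ = atan2(cos α − cos β, d − sin α + sin β) = -0.048141 rad; t = (α − φ) mod 2π = 2.915194 rad, q = (φ − β) mod 2π = 2.184658 rad → L = 7.27·(2.915194 + 7.228446 + 2.184658) = 7.27·12.328298 = 89.626730 m
LSR: p² = d² − 2 + 2cos(α−β) + 2d(sin α + sin β) = 58.740712; p = √p² = 7.664249; φ = atan2(−cos α − cos β, d + sin α + sin β) − atan2(−2, p) = 0.455724 rad; t = (φ − α) mod 2π = 3.871857 rad, q = (φ − β) mod 2π = 2.688524 rad → L = 7.27·(3.871857 + 7.664249 + 2.688524) = 7.27·14.224630 = 103.413059 m
RSL: p² = d² − 2 + 2cos(α−β) − 2d(sin α + sin β) = 75.885417; p = √p² = 8.711224; φ = atan2(cos α + cos β, d − sin α − sin β) − atan2(2, p) = -0.403075 rad; t = (α − φ) mod 2π = 3.270127 rad, q = (β − φ) mod 2π = 4.453461 rad → L = 7.27·(3.270127 + 8.711224 + 4.453461) = 7.27·16.434812 = 119.481081 m
RLR: c = (6 − d² + 2cos(α−β) + 2d(sin α − sin β))/8 = -5.531305, |c| > 1 → infeasible
LRL: c = (6 − d² + 2cos(α−β) − 2d(sin α − sin β))/8 = -9.919121, |c| > 1 → infeasible
Shortest: RSR with L = 89.626730 m ≈ 89.6267 m
Convert RSR to answer units (arcs ×180/π): t = 2.915194·180/π = 167.0283°, p = ρ·p = 7.27·7.228446 = 52.5508 m, q = 2.184658·180/π = 125.1717°, L = 89.6267 m.

RSR: t = 167.0283°, p = 52.5508 m, q = 125.1717°, L = 89.6267 m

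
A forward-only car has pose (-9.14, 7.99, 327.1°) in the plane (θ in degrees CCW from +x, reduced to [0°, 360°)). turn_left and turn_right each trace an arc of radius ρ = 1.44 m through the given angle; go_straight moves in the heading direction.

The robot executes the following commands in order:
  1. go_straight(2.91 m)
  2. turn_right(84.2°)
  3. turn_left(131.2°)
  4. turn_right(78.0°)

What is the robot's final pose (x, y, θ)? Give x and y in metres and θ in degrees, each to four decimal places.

set_pose: (x, y, θ) = (-9.1400, 7.9900, 327.1000°), ρ = 1.44
go_straight(2.91): x += 2.91·cos θ, y += 2.91·sin θ → (-6.6967, 6.4094, 327.1000°)
turn_right(84.2°): centre at ρ to the right, rotate −84.2° → (-6.1970, 4.5443, 242.9000°)
turn_left(131.2°): centre at ρ to the left, rotate +131.2° → (-4.5643, 2.4917, 374.1000° ≡ 14.1000°)
turn_right(78.0°): centre at ρ to the right, rotate −78.0° → (-2.9203, 1.7286, -63.9000° ≡ 296.1000°)

(-2.9203, 1.7286, 296.1000°)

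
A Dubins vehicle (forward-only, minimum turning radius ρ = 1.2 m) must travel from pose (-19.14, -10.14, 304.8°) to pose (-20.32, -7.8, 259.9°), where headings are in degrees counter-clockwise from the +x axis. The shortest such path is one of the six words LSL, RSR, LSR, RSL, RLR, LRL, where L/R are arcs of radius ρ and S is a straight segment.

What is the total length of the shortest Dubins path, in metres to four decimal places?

8.3474 m

Let ψ = atan2(Δy, Δx) = atan2(2.34, -1.18) = 116.7606° be the start→goal bearing.
Normalize: d = |goal − start| / ρ = 2.620687/1.2 = 2.183906, α = (θ_start − ψ) mod 360° = 188.0394° = 3.281907 rad, β = (θ_goal − ψ) mod 360° = 143.1394° = 2.498254 rad.
Common terms: sin α = -0.139854, cos α = -0.990172, sin β = 0.599870, cos β = -0.800097, cos(α−β) = 0.708340, d² = 4.769444. Work in radians in the unit-radius frame; every candidate has L = ρ·(t + p + q).
LSL: p² = 2 + d² − 2cos(α−β) + 2d(sin α − sin β) = 2.121789; p = √p² = 1.456636; φ = atan2(cos β − cos α, d + sin α − sin β) = 0.130862 rad; t = (φ − α) mod 2π = 3.132141 rad, q = (β − φ) mod 2π = 2.367392 rad → L = 1.2·(3.132141 + 1.456636 + 2.367392) = 1.2·6.956169 = 8.347402 m
RSR: p² = 2 + d² − 2cos(α−β) + 2d(sin β − sin α) = 8.583741; p = √p² = 2.929802; φ = atan2(cos α − cos β, d − sin α + sin β) = -0.064922 rad; t = (α − φ) mod 2π = 3.346829 rad, q = (φ − β) mod 2π = 3.720010 rad → L = 1.2·(3.346829 + 2.929802 + 3.720010) = 1.2·9.996640 = 11.995968 m
LSR: p² = d² − 2 + 2cos(α−β) + 2d(sin α + sin β) = 6.195388; p = √p² = 2.489054; φ = atan2(−cos α − cos β, d + sin α + sin β) − atan2(−2, p) = 1.272092 rad; t = (φ − α) mod 2π = 4.273370 rad, q = (φ − β) mod 2π = 5.057023 rad → L = 1.2·(4.273370 + 2.489054 + 5.057023) = 1.2·11.819447 = 14.183336 m
RSL: p² = d² − 2 + 2cos(α−β) − 2d(sin α + sin β) = 2.176860; p = √p² = 1.475419; φ = atan2(cos α + cos β, d − sin α − sin β) − atan2(2, p) = -1.739493 rad; t = (α − φ) mod 2π = 5.021400 rad, q = (β − φ) mod 2π = 4.237747 rad → L = 1.2·(5.021400 + 1.475419 + 4.237747) = 1.2·10.734565 = 12.881478 m
RLR: c = (6 − d² + 2cos(α−β) + 2d(sin α − sin β))/8 = -0.072968; p = 2π − arccos c = 4.639356 rad; φ = atan2(cos α − cos β, d − sin α + sin β) = -0.064922 rad; t = (α − φ + p/2) mod 2π = 5.666507 rad, q = (α − β − t + p) mod 2π = 6.039688 rad → L = 1.2·(5.666507 + 4.639356 + 6.039688) = 1.2·16.345551 = 19.614661 m
LRL: c = (6 − d² + 2cos(α−β) − 2d(sin α − sin β))/8 = 0.734776; p = 2π − arccos c = 5.537726 rad; φ = atan2(cos β − cos α, d + sin α − sin β) = 0.130862 rad; t = (φ − α + p/2) mod 2π = 5.901004 rad, q = (β − α − t + p) mod 2π = 5.136255 rad → L = 1.2·(5.901004 + 5.537726 + 5.136255) = 1.2·16.574984 = 19.889981 m
Shortest: LSL with L = 8.347402 m ≈ 8.3474 m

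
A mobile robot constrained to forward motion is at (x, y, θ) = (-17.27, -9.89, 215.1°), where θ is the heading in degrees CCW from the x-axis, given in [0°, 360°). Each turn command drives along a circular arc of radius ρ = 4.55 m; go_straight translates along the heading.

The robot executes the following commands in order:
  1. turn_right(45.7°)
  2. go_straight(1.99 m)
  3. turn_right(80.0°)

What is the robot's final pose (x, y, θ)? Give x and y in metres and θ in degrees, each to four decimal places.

(-26.3921, -5.7537, 89.4000°)

set_pose: (x, y, θ) = (-17.2700, -9.8900, 215.1000°), ρ = 4.55
turn_right(45.7°): centre at ρ to the right, rotate −45.7° → (-20.7233, -10.6398, 169.4000°)
go_straight(1.99): x += 1.99·cos θ, y += 1.99·sin θ → (-22.6793, -10.2737, 169.4000°)
turn_right(80.0°): centre at ρ to the right, rotate −80.0° → (-26.3921, -5.7537, 89.4000°)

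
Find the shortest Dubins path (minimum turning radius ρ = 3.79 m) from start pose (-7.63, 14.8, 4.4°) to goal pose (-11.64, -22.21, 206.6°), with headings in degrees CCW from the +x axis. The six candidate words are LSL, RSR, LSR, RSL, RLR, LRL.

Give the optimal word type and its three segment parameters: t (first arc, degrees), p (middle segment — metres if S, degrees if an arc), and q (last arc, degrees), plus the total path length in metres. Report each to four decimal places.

RSR: t = 105.7640°, p = 30.4391 m, q = 52.0360°, L = 40.8772 m

Let ψ = atan2(Δy, Δx) = atan2(-37.01, -4.01) = -96.1838° be the start→goal bearing.
Normalize: d = |goal − start| / ρ = 37.226606/3.79 = 9.822324, α = (θ_start − ψ) mod 360° = 100.5838° = 1.755519 rad, β = (θ_goal − ψ) mod 360° = 302.7838° = 5.284575 rad.
Common terms: sin α = 0.982987, cos α = -0.183674, sin β = -0.840720, cos β = 0.541471, cos(α−β) = -0.925871, d² = 96.478039. Work in radians in the unit-radius frame; every candidate has L = ρ·(t + p + q).
LSL: p² = 2 + d² − 2cos(α−β) + 2d(sin α − sin β) = 136.155856; p = √p² = 11.668584; φ = atan2(cos β − cos α, d + sin α − sin β) = 0.062185 rad; t = (φ − α) mod 2π = 4.589852 rad, q = (β − φ) mod 2π = 5.222390 rad → L = 3.79·(4.589852 + 11.668584 + 5.222390) = 3.79·21.480825 = 81.412327 m
RSR: p² = 2 + d² − 2cos(α−β) + 2d(sin β − sin α) = 64.503704; p = √p² = 8.031420; φ = atan2(cos α − cos β, d − sin α + sin β) = -0.090412 rad; t = (α − φ) mod 2π = 1.845930 rad, q = (φ − β) mod 2π = 0.908199 rad → L = 3.79·(1.845930 + 8.031420 + 0.908199) = 3.79·10.785549 = 40.877232 m
LSR: p² = d² − 2 + 2cos(α−β) + 2d(sin α + sin β) = 95.421097; p = √p² = 9.768372; φ = atan2(−cos α − cos β, d + sin α + sin β) − atan2(−2, p) = 0.166060 rad; t = (φ − α) mod 2π = 4.693726 rad, q = (φ − β) mod 2π = 1.164671 rad → L = 3.79·(4.693726 + 9.768372 + 1.164671) = 3.79·15.626769 = 59.225456 m
RSL: p² = d² − 2 + 2cos(α−β) − 2d(sin α + sin β) = 89.831499; p = √p² = 9.477948; φ = atan2(cos α + cos β, d − sin α − sin β) − atan2(2, p) = -0.171020 rad; t = (α − φ) mod 2π = 1.926539 rad, q = (β − φ) mod 2π = 5.455594 rad → L = 3.79·(1.926539 + 9.477948 + 5.455594) = 3.79·16.860081 = 63.899707 m
RLR: c = (6 − d² + 2cos(α−β) + 2d(sin α − sin β))/8 = -7.062963, |c| > 1 → infeasible
LRL: c = (6 − d² + 2cos(α−β) − 2d(sin α − sin β))/8 = -16.019482, |c| > 1 → infeasible
Shortest: RSR with L = 40.877232 m ≈ 40.8772 m
Convert RSR to answer units (arcs ×180/π): t = 1.845930·180/π = 105.7640°, p = ρ·p = 3.79·8.031420 = 30.4391 m, q = 0.908199·180/π = 52.0360°, L = 40.8772 m.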